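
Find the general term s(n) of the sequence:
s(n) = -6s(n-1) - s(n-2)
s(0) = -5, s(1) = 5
Characteristic equation: x² + 6x + 1 = 0.
Discriminant Δ = (-6)² + 4·(-1) = 32.
Roots r₁,₂ = (-6 ± √32)/2, so r₁ = -3 + 2 \sqrt{2}, r₂ = -3 - 2 \sqrt{2}.
General solution: s(n) = A·r₁^n + B·r₂^n.
From the initial conditions, A + B = -5 and r₁A + r₂B = 5.
Since r₁ - r₂ = √32: A = (5 - (-5)r₂)/√32 = - \frac{5}{2} - \frac{5 \sqrt{2}}{4}, and B = -5 - A = - \frac{5}{2} + \frac{5 \sqrt{2}}{4}.
So s(n) = \left(- \frac{5}{2} - \frac{5 \sqrt{2}}{4}\right)\left(-3 + 2 \sqrt{2}\right)^n + \left(- \frac{5}{2} + \frac{5 \sqrt{2}}{4}\right)\left(-3 - 2 \sqrt{2}\right)^n.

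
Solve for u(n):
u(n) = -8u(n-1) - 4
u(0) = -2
First-order linear non-homogeneous.
Homogeneous solution: u_h(n) = A·(-8)^n.
Try constant particular solution u_p = K: K = -8K - 4 ⇒ K = - \frac{4}{9}.
General: u(n) = A·(-8)^n - \frac{4}{9}.
Apply u(0) = -2: A - \frac{4}{9} = -2 ⇒ A = - \frac{14}{9}.
So u(n) = - \frac{14 \left(-8\right)^{n}}{9} - \frac{4}{9}.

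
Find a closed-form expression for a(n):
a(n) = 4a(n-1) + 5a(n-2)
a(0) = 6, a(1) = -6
Characteristic equation: x² - 4x - 5 = 0, which factors as (x - (-1))(x - (5)) = 0.
Roots r₁ = -1, r₂ = 5 (distinct).
General solution: a(n) = A·(-1)^n + B·(5)^n.
From a(0) = 6: A + B = 6.
From a(1) = -6: -A + 5B = -6.
Solving: A = 6, B = 0.
So a(n) = 6 \left(-1\right)^{n}.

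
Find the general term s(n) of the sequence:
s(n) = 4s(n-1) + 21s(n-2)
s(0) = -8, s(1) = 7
Characteristic equation: x² - 4x - 21 = 0, which factors as (x - (7))(x - (-3)) = 0.
Roots r₁ = 7, r₂ = -3 (distinct).
General solution: s(n) = A·(7)^n + B·(-3)^n.
From s(0) = -8: A + B = -8.
From s(1) = 7: 7A - 3B = 7.
Solving: A = - \frac{17}{10}, B = - \frac{63}{10}.
So s(n) = - \frac{63 \left(-3\right)^{n}}{10} - \frac{17 \cdot 7^{n}}{10}.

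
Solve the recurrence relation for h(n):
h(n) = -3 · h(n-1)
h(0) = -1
Pure geometric recurrence with ratio -3.
By induction h(n) = h(0) · (-3)^n = - \left(-3\right)^{n}.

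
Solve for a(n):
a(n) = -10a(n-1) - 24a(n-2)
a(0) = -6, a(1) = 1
Characteristic equation: x² + 10x + 24 = 0, which factors as (x - (-6))(x - (-4)) = 0.
Roots r₁ = -6, r₂ = -4 (distinct).
General solution: a(n) = A·(-6)^n + B·(-4)^n.
From a(0) = -6: A + B = -6.
From a(1) = 1: -6A - 4B = 1.
Solving: A = \frac{23}{2}, B = - \frac{35}{2}.
So a(n) = - \frac{35 \left(-4\right)^{n}}{2} + \frac{23 \left(-6\right)^{n}}{2}.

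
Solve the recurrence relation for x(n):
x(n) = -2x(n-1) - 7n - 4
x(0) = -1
First-order linear with linear forcing.
Homogeneous solution: x_h(n) = A·(-2)^n.
Try particular x_p(n) = pn + q. Substituting:
  pn + q = -2(p(n-1) + q) - 7n - 4.
Matching the n-coefficient: p = -2p - 7 ⇒ p = - \frac{7}{3}.
Matching constants: q = 2p - 2q - 4 ⇒ q = - \frac{26}{9}.
General: x(n) = A·(-2)^n - \frac{7 n}{3} - \frac{26}{9}.
Apply x(0) = -1: A - \frac{26}{9} = -1 ⇒ A = \frac{17}{9}.
So x(n) = \frac{17 \left(-2\right)^{n}}{9} - \frac{7 n}{3} - \frac{26}{9}.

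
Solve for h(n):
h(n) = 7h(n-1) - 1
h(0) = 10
First-order linear non-homogeneous.
Homogeneous solution: h_h(n) = A·(7)^n.
Try constant particular solution h_p = K: K = 7K - 1 ⇒ K = \frac{1}{6}.
General: h(n) = A·(7)^n + \frac{1}{6}.
Apply h(0) = 10: A + \frac{1}{6} = 10 ⇒ A = \frac{59}{6}.
So h(n) = \frac{59 \cdot 7^{n}}{6} + \frac{1}{6}.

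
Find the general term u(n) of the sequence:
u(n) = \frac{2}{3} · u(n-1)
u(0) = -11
Pure geometric recurrence with ratio \frac{2}{3}.
By induction u(n) = u(0) · (\frac{2}{3})^n = - 11 \left(\frac{2}{3}\right)^{n}.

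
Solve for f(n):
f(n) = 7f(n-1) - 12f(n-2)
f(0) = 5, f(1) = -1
Characteristic equation: x² - 7x + 12 = 0, which factors as (x - (3))(x - (4)) = 0.
Roots r₁ = 3, r₂ = 4 (distinct).
General solution: f(n) = A·(3)^n + B·(4)^n.
From f(0) = 5: A + B = 5.
From f(1) = -1: 3A + 4B = -1.
Solving: A = 21, B = -16.
So f(n) = 21 \cdot 3^{n} - 16 \cdot 4^{n}.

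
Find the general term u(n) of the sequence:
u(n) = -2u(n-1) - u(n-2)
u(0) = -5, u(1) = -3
Characteristic equation: x² + 2x + 1 = 0, which is (x - (-1))².
Repeated root r = -1.
General solution: u(n) = (A + Bn)·(-1)^n.
From u(0) = -5: A = -5.
From u(1) = -3: (A + B)·(-1) = -3 ⇒ B = 8.
So u(n) = \left(8 n - 5\right) \cdot (-1)^n.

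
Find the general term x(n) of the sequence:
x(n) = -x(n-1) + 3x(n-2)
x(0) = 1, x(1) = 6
Characteristic equation: x² + x - 3 = 0.
Discriminant Δ = (-1)² + 4·(3) = 13.
Roots r₁,₂ = (-1 ± √13)/2, so r₁ = - \frac{1}{2} + \frac{\sqrt{13}}{2}, r₂ = - \frac{\sqrt{13}}{2} - \frac{1}{2}.
General solution: x(n) = A·r₁^n + B·r₂^n.
From the initial conditions, A + B = 1 and r₁A + r₂B = 6.
Since r₁ - r₂ = √13: A = (6 - (1)r₂)/√13 = \frac{1}{2} + \frac{\sqrt{13}}{2}, and B = 1 - A = \frac{1}{2} - \frac{\sqrt{13}}{2}.
So x(n) = \left(\frac{1}{2} + \frac{\sqrt{13}}{2}\right)\left(- \frac{1}{2} + \frac{\sqrt{13}}{2}\right)^n + \left(\frac{1}{2} - \frac{\sqrt{13}}{2}\right)\left(- \frac{\sqrt{13}}{2} - \frac{1}{2}\right)^n.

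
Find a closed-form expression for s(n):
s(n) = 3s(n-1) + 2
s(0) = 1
First-order linear non-homogeneous.
Homogeneous solution: s_h(n) = A·(3)^n.
Try constant particular solution s_p = K: K = 3K + 2 ⇒ K = -1.
General: s(n) = A·(3)^n - 1.
Apply s(0) = 1: A - 1 = 1 ⇒ A = 2.
So s(n) = 2 \cdot 3^{n} - 1.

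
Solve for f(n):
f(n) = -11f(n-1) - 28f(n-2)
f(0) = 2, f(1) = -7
Characteristic equation: x² + 11x + 28 = 0, which factors as (x - (-4))(x - (-7)) = 0.
Roots r₁ = -4, r₂ = -7 (distinct).
General solution: f(n) = A·(-4)^n + B·(-7)^n.
From f(0) = 2: A + B = 2.
From f(1) = -7: -4A - 7B = -7.
Solving: A = \frac{7}{3}, B = - \frac{1}{3}.
So f(n) = \frac{7 \left(-4\right)^{n}}{3} - \frac{\left(-7\right)^{n}}{3}.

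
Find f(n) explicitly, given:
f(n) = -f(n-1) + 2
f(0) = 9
First-order linear non-homogeneous.
Homogeneous solution: f_h(n) = A·(-1)^n.
Try constant particular solution f_p = K: K = -K + 2 ⇒ K = 1.
General: f(n) = A·(-1)^n + 1.
Apply f(0) = 9: A + 1 = 9 ⇒ A = 8.
So f(n) = 8 \left(-1\right)^{n} + 1.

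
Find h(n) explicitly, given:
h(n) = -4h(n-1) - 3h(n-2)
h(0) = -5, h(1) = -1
Characteristic equation: x² + 4x + 3 = 0, which factors as (x - (-3))(x - (-1)) = 0.
Roots r₁ = -3, r₂ = -1 (distinct).
General solution: h(n) = A·(-3)^n + B·(-1)^n.
From h(0) = -5: A + B = -5.
From h(1) = -1: -3A - B = -1.
Solving: A = 3, B = -8.
So h(n) = - 8 \left(-1\right)^{n} + 3 \left(-3\right)^{n}.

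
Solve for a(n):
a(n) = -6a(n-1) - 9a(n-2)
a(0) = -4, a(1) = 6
Characteristic equation: x² + 6x + 9 = 0, which is (x - (-3))².
Repeated root r = -3.
General solution: a(n) = (A + Bn)·(-3)^n.
From a(0) = -4: A = -4.
From a(1) = 6: (A + B)·(-3) = 6 ⇒ B = 2.
So a(n) = \left(2 n - 4\right) \cdot (-3)^n.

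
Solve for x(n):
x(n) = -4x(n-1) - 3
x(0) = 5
First-order linear non-homogeneous.
Homogeneous solution: x_h(n) = A·(-4)^n.
Try constant particular solution x_p = K: K = -4K - 3 ⇒ K = - \frac{3}{5}.
General: x(n) = A·(-4)^n - \frac{3}{5}.
Apply x(0) = 5: A - \frac{3}{5} = 5 ⇒ A = \frac{28}{5}.
So x(n) = \frac{28 \left(-4\right)^{n}}{5} - \frac{3}{5}.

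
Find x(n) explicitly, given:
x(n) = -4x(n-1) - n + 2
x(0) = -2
First-order linear with linear forcing.
Homogeneous solution: x_h(n) = A·(-4)^n.
Try particular x_p(n) = pn + q. Substituting:
  pn + q = -4(p(n-1) + q) - n + 2.
Matching the n-coefficient: p = -4p - 1 ⇒ p = - \frac{1}{5}.
Matching constants: q = 4p - 4q + 2 ⇒ q = \frac{6}{25}.
General: x(n) = A·(-4)^n - \frac{n}{5} + \frac{6}{25}.
Apply x(0) = -2: A + \frac{6}{25} = -2 ⇒ A = - \frac{56}{25}.
So x(n) = - \frac{56 \left(-4\right)^{n}}{25} - \frac{n}{5} + \frac{6}{25}.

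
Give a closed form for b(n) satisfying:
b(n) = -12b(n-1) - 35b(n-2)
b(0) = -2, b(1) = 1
Characteristic equation: x² + 12x + 35 = 0, which factors as (x - (-5))(x - (-7)) = 0.
Roots r₁ = -5, r₂ = -7 (distinct).
General solution: b(n) = A·(-5)^n + B·(-7)^n.
From b(0) = -2: A + B = -2.
From b(1) = 1: -5A - 7B = 1.
Solving: A = - \frac{13}{2}, B = \frac{9}{2}.
So b(n) = - \frac{13 \left(-5\right)^{n}}{2} + \frac{9 \left(-7\right)^{n}}{2}.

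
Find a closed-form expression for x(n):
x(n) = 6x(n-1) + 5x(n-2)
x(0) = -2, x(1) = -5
Characteristic equation: x² - 6x - 5 = 0.
Discriminant Δ = (6)² + 4·(5) = 56.
Roots r₁,₂ = (6 ± √56)/2, so r₁ = 3 + \sqrt{14}, r₂ = 3 - \sqrt{14}.
General solution: x(n) = A·r₁^n + B·r₂^n.
From the initial conditions, A + B = -2 and r₁A + r₂B = -5.
Since r₁ - r₂ = √56: A = (-5 - (-2)r₂)/√56 = -1 + \frac{\sqrt{14}}{28}, and B = -2 - A = -1 - \frac{\sqrt{14}}{28}.
So x(n) = \left(-1 + \frac{\sqrt{14}}{28}\right)\left(3 + \sqrt{14}\right)^n + \left(-1 - \frac{\sqrt{14}}{28}\right)\left(3 - \sqrt{14}\right)^n.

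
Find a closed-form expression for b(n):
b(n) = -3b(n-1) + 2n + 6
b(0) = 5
First-order linear with linear forcing.
Homogeneous solution: b_h(n) = A·(-3)^n.
Try particular b_p(n) = pn + q. Substituting:
  pn + q = -3(p(n-1) + q) + 2n + 6.
Matching the n-coefficient: p = -3p + 2 ⇒ p = \frac{1}{2}.
Matching constants: q = 3p - 3q + 6 ⇒ q = \frac{15}{8}.
General: b(n) = A·(-3)^n + \frac{n}{2} + \frac{15}{8}.
Apply b(0) = 5: A + \frac{15}{8} = 5 ⇒ A = \frac{25}{8}.
So b(n) = \frac{25 \left(-3\right)^{n}}{8} + \frac{n}{2} + \frac{15}{8}.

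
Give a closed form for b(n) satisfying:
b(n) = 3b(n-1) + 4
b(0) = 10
First-order linear non-homogeneous.
Homogeneous solution: b_h(n) = A·(3)^n.
Try constant particular solution b_p = K: K = 3K + 4 ⇒ K = -2.
General: b(n) = A·(3)^n - 2.
Apply b(0) = 10: A - 2 = 10 ⇒ A = 12.
So b(n) = 12 \cdot 3^{n} - 2.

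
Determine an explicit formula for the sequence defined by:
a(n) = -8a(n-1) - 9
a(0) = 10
First-order linear non-homogeneous.
Homogeneous solution: a_h(n) = A·(-8)^n.
Try constant particular solution a_p = K: K = -8K - 9 ⇒ K = -1.
General: a(n) = A·(-8)^n - 1.
Apply a(0) = 10: A - 1 = 10 ⇒ A = 11.
So a(n) = 11 \left(-8\right)^{n} - 1.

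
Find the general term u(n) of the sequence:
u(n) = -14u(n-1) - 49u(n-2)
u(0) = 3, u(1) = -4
Characteristic equation: x² + 14x + 49 = 0, which is (x - (-7))².
Repeated root r = -7.
General solution: u(n) = (A + Bn)·(-7)^n.
From u(0) = 3: A = 3.
From u(1) = -4: (A + B)·(-7) = -4 ⇒ B = - \frac{17}{7}.
So u(n) = \left(3 - \frac{17 n}{7}\right) \cdot (-7)^n.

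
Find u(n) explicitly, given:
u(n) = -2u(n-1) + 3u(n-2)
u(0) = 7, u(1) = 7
Characteristic equation: x² + 2x - 3 = 0, which factors as (x - (1))(x - (-3)) = 0.
Roots r₁ = 1, r₂ = -3 (distinct).
General solution: u(n) = A·(1)^n + B·(-3)^n.
From u(0) = 7: A + B = 7.
From u(1) = 7: A - 3B = 7.
Solving: A = 7, B = 0.
So u(n) = 7.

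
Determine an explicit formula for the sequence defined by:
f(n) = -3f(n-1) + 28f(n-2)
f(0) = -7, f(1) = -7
Characteristic equation: x² + 3x - 28 = 0, which factors as (x - (-7))(x - (4)) = 0.
Roots r₁ = -7, r₂ = 4 (distinct).
General solution: f(n) = A·(-7)^n + B·(4)^n.
From f(0) = -7: A + B = -7.
From f(1) = -7: -7A + 4B = -7.
Solving: A = - \frac{21}{11}, B = - \frac{56}{11}.
So f(n) = - \frac{21 \left(-7\right)^{n}}{11} - \frac{56 \cdot 4^{n}}{11}.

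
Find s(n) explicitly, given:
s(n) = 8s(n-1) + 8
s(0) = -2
First-order linear non-homogeneous.
Homogeneous solution: s_h(n) = A·(8)^n.
Try constant particular solution s_p = K: K = 8K + 8 ⇒ K = - \frac{8}{7}.
General: s(n) = A·(8)^n - \frac{8}{7}.
Apply s(0) = -2: A - \frac{8}{7} = -2 ⇒ A = - \frac{6}{7}.
So s(n) = - \frac{6 \cdot 8^{n}}{7} - \frac{8}{7}.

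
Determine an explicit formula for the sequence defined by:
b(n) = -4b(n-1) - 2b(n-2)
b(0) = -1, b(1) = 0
Characteristic equation: x² + 4x + 2 = 0.
Discriminant Δ = (-4)² + 4·(-2) = 8.
Roots r₁,₂ = (-4 ± √8)/2, so r₁ = -2 + \sqrt{2}, r₂ = -2 - \sqrt{2}.
General solution: b(n) = A·r₁^n + B·r₂^n.
From the initial conditions, A + B = -1 and r₁A + r₂B = 0.
Since r₁ - r₂ = √8: A = (0 - (-1)r₂)/√8 = - \frac{\sqrt{2}}{2} - \frac{1}{2}, and B = -1 - A = - \frac{1}{2} + \frac{\sqrt{2}}{2}.
So b(n) = \left(- \frac{\sqrt{2}}{2} - \frac{1}{2}\right)\left(-2 + \sqrt{2}\right)^n + \left(- \frac{1}{2} + \frac{\sqrt{2}}{2}\right)\left(-2 - \sqrt{2}\right)^n.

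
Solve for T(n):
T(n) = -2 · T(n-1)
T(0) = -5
Pure geometric recurrence with ratio -2.
By induction T(n) = T(0) · (-2)^n = - 5 \left(-2\right)^{n}.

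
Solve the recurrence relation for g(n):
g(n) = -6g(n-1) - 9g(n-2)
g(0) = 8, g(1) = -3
Characteristic equation: x² + 6x + 9 = 0, which is (x - (-3))².
Repeated root r = -3.
General solution: g(n) = (A + Bn)·(-3)^n.
From g(0) = 8: A = 8.
From g(1) = -3: (A + B)·(-3) = -3 ⇒ B = -7.
So g(n) = \left(8 - 7 n\right) \cdot (-3)^n.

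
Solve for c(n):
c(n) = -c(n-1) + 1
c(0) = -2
First-order linear non-homogeneous.
Homogeneous solution: c_h(n) = A·(-1)^n.
Try constant particular solution c_p = K: K = -K + 1 ⇒ K = \frac{1}{2}.
General: c(n) = A·(-1)^n + \frac{1}{2}.
Apply c(0) = -2: A + \frac{1}{2} = -2 ⇒ A = - \frac{5}{2}.
So c(n) = \frac{1}{2} - \frac{5 \left(-1\right)^{n}}{2}.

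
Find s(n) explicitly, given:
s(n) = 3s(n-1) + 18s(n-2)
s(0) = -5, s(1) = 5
Characteristic equation: x² - 3x - 18 = 0, which factors as (x - (6))(x - (-3)) = 0.
Roots r₁ = 6, r₂ = -3 (distinct).
General solution: s(n) = A·(6)^n + B·(-3)^n.
From s(0) = -5: A + B = -5.
From s(1) = 5: 6A - 3B = 5.
Solving: A = - \frac{10}{9}, B = - \frac{35}{9}.
So s(n) = - \frac{35 \left(-3\right)^{n}}{9} - \frac{10 \cdot 6^{n}}{9}.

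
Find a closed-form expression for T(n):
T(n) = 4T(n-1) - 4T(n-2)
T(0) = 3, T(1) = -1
Characteristic equation: x² - 4x + 4 = 0, which is (x - (2))².
Repeated root r = 2.
General solution: T(n) = (A + Bn)·(2)^n.
From T(0) = 3: A = 3.
From T(1) = -1: (A + B)·(2) = -1 ⇒ B = - \frac{7}{2}.
So T(n) = \left(3 - \frac{7 n}{2}\right) \cdot (2)^n.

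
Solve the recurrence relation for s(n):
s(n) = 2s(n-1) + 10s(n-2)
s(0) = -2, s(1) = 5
Characteristic equation: x² - 2x - 10 = 0.
Discriminant Δ = (2)² + 4·(10) = 44.
Roots r₁,₂ = (2 ± √44)/2, so r₁ = 1 + \sqrt{11}, r₂ = 1 - \sqrt{11}.
General solution: s(n) = A·r₁^n + B·r₂^n.
From the initial conditions, A + B = -2 and r₁A + r₂B = 5.
Since r₁ - r₂ = √44: A = (5 - (-2)r₂)/√44 = -1 + \frac{7 \sqrt{11}}{22}, and B = -2 - A = - \frac{7 \sqrt{11}}{22} - 1.
So s(n) = \left(-1 + \frac{7 \sqrt{11}}{22}\right)\left(1 + \sqrt{11}\right)^n + \left(- \frac{7 \sqrt{11}}{22} - 1\right)\left(1 - \sqrt{11}\right)^n.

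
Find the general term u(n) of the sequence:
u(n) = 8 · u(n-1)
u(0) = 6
Pure geometric recurrence with ratio 8.
By induction u(n) = u(0) · (8)^n = 6 \cdot 8^{n}.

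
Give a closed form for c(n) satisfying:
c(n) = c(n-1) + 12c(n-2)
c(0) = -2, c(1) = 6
Characteristic equation: x² - x - 12 = 0, which factors as (x - (-3))(x - (4)) = 0.
Roots r₁ = -3, r₂ = 4 (distinct).
General solution: c(n) = A·(-3)^n + B·(4)^n.
From c(0) = -2: A + B = -2.
From c(1) = 6: -3A + 4B = 6.
Solving: A = -2, B = 0.
So c(n) = - 2 \left(-3\right)^{n}.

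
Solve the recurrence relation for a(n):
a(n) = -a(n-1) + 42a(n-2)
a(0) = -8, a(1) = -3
Characteristic equation: x² + x - 42 = 0, which factors as (x - (-7))(x - (6)) = 0.
Roots r₁ = -7, r₂ = 6 (distinct).
General solution: a(n) = A·(-7)^n + B·(6)^n.
From a(0) = -8: A + B = -8.
From a(1) = -3: -7A + 6B = -3.
Solving: A = - \frac{45}{13}, B = - \frac{59}{13}.
So a(n) = - \frac{45 \left(-7\right)^{n}}{13} - \frac{59 \cdot 6^{n}}{13}.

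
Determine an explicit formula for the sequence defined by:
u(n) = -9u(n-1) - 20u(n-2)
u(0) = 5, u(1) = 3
Characteristic equation: x² + 9x + 20 = 0, which factors as (x - (-4))(x - (-5)) = 0.
Roots r₁ = -4, r₂ = -5 (distinct).
General solution: u(n) = A·(-4)^n + B·(-5)^n.
From u(0) = 5: A + B = 5.
From u(1) = 3: -4A - 5B = 3.
Solving: A = 28, B = -23.
So u(n) = 28 \left(-4\right)^{n} - 23 \left(-5\right)^{n}.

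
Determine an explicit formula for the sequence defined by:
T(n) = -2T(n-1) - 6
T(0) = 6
First-order linear non-homogeneous.
Homogeneous solution: T_h(n) = A·(-2)^n.
Try constant particular solution T_p = K: K = -2K - 6 ⇒ K = -2.
General: T(n) = A·(-2)^n - 2.
Apply T(0) = 6: A - 2 = 6 ⇒ A = 8.
So T(n) = 8 \left(-2\right)^{n} - 2.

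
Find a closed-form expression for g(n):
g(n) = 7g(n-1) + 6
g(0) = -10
First-order linear non-homogeneous.
Homogeneous solution: g_h(n) = A·(7)^n.
Try constant particular solution g_p = K: K = 7K + 6 ⇒ K = -1.
General: g(n) = A·(7)^n - 1.
Apply g(0) = -10: A - 1 = -10 ⇒ A = -9.
So g(n) = - 9 \cdot 7^{n} - 1.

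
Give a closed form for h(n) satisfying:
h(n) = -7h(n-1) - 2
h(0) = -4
First-order linear non-homogeneous.
Homogeneous solution: h_h(n) = A·(-7)^n.
Try constant particular solution h_p = K: K = -7K - 2 ⇒ K = - \frac{1}{4}.
General: h(n) = A·(-7)^n - \frac{1}{4}.
Apply h(0) = -4: A - \frac{1}{4} = -4 ⇒ A = - \frac{15}{4}.
So h(n) = - \frac{15 \left(-7\right)^{n}}{4} - \frac{1}{4}.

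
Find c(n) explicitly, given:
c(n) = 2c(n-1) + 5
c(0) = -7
First-order linear non-homogeneous.
Homogeneous solution: c_h(n) = A·(2)^n.
Try constant particular solution c_p = K: K = 2K + 5 ⇒ K = -5.
General: c(n) = A·(2)^n - 5.
Apply c(0) = -7: A - 5 = -7 ⇒ A = -2.
So c(n) = - 2 \cdot 2^{n} - 5.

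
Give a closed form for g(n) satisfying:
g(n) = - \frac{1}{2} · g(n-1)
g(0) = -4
Pure geometric recurrence with ratio - \frac{1}{2}.
By induction g(n) = g(0) · (- \frac{1}{2})^n = - 4 \left(- \frac{1}{2}\right)^{n}.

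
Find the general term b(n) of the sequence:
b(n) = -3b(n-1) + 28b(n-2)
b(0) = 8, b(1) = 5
Characteristic equation: x² + 3x - 28 = 0, which factors as (x - (4))(x - (-7)) = 0.
Roots r₁ = 4, r₂ = -7 (distinct).
General solution: b(n) = A·(4)^n + B·(-7)^n.
From b(0) = 8: A + B = 8.
From b(1) = 5: 4A - 7B = 5.
Solving: A = \frac{61}{11}, B = \frac{27}{11}.
So b(n) = \frac{27 \left(-7\right)^{n}}{11} + \frac{61 \cdot 4^{n}}{11}.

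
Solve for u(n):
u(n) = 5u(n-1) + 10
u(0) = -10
First-order linear non-homogeneous.
Homogeneous solution: u_h(n) = A·(5)^n.
Try constant particular solution u_p = K: K = 5K + 10 ⇒ K = - \frac{5}{2}.
General: u(n) = A·(5)^n - \frac{5}{2}.
Apply u(0) = -10: A - \frac{5}{2} = -10 ⇒ A = - \frac{15}{2}.
So u(n) = - \frac{15 \cdot 5^{n}}{2} - \frac{5}{2}.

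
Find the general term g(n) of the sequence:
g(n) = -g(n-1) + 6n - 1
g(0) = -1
First-order linear with linear forcing.
Homogeneous solution: g_h(n) = A·(-1)^n.
Try particular g_p(n) = pn + q. Substituting:
  pn + q = -(p(n-1) + q) + 6n - 1.
Matching the n-coefficient: p = -p + 6 ⇒ p = 3.
Matching constants: q = p - q - 1 ⇒ q = 1.
General: g(n) = A·(-1)^n + 3 n + 1.
Apply g(0) = -1: A + 1 = -1 ⇒ A = -2.
So g(n) = - 2 \left(-1\right)^{n} + 3 n + 1.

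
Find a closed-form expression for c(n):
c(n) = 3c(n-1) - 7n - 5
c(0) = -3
First-order linear with linear forcing.
Homogeneous solution: c_h(n) = A·(3)^n.
Try particular c_p(n) = pn + q. Substituting:
  pn + q = 3(p(n-1) + q) - 7n - 5.
Matching the n-coefficient: p = 3p - 7 ⇒ p = \frac{7}{2}.
Matching constants: q = -3p + 3q - 5 ⇒ q = \frac{31}{4}.
General: c(n) = A·(3)^n + \frac{7 n}{2} + \frac{31}{4}.
Apply c(0) = -3: A + \frac{31}{4} = -3 ⇒ A = - \frac{43}{4}.
So c(n) = - \frac{43 \cdot 3^{n}}{4} + \frac{7 n}{2} + \frac{31}{4}.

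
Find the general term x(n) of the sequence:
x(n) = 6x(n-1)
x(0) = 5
This is a homogeneous first-order recurrence with ratio 6.
By induction x(n) = x(0) · (6)^n = 5 \cdot 6^{n}.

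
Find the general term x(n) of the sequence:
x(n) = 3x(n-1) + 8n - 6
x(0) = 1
First-order linear with linear forcing.
Homogeneous solution: x_h(n) = A·(3)^n.
Try particular x_p(n) = pn + q. Substituting:
  pn + q = 3(p(n-1) + q) + 8n - 6.
Matching the n-coefficient: p = 3p + 8 ⇒ p = -4.
Matching constants: q = -3p + 3q - 6 ⇒ q = -3.
General: x(n) = A·(3)^n - 4 n - 3.
Apply x(0) = 1: A - 3 = 1 ⇒ A = 4.
So x(n) = 4 \cdot 3^{n} - 4 n - 3.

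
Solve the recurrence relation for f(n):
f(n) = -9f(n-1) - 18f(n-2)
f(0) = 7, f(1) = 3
Characteristic equation: x² + 9x + 18 = 0, which factors as (x - (-3))(x - (-6)) = 0.
Roots r₁ = -3, r₂ = -6 (distinct).
General solution: f(n) = A·(-3)^n + B·(-6)^n.
From f(0) = 7: A + B = 7.
From f(1) = 3: -3A - 6B = 3.
Solving: A = 15, B = -8.
So f(n) = 15 \left(-3\right)^{n} - 8 \left(-6\right)^{n}.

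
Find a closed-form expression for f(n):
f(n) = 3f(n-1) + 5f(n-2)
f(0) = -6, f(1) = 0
Characteristic equation: x² - 3x - 5 = 0.
Discriminant Δ = (3)² + 4·(5) = 29.
Roots r₁,₂ = (3 ± √29)/2, so r₁ = \frac{3}{2} + \frac{\sqrt{29}}{2}, r₂ = \frac{3}{2} - \frac{\sqrt{29}}{2}.
General solution: f(n) = A·r₁^n + B·r₂^n.
From the initial conditions, A + B = -6 and r₁A + r₂B = 0.
Since r₁ - r₂ = √29: A = (0 - (-6)r₂)/√29 = -3 + \frac{9 \sqrt{29}}{29}, and B = -6 - A = -3 - \frac{9 \sqrt{29}}{29}.
So f(n) = \left(-3 + \frac{9 \sqrt{29}}{29}\right)\left(\frac{3}{2} + \frac{\sqrt{29}}{2}\right)^n + \left(-3 - \frac{9 \sqrt{29}}{29}\right)\left(\frac{3}{2} - \frac{\sqrt{29}}{2}\right)^n.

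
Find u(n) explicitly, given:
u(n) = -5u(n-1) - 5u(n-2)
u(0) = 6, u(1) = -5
Characteristic equation: x² + 5x + 5 = 0.
Discriminant Δ = (-5)² + 4·(-5) = 5.
Roots r₁,₂ = (-5 ± √5)/2, so r₁ = - \frac{5}{2} + \frac{\sqrt{5}}{2}, r₂ = - \frac{5}{2} - \frac{\sqrt{5}}{2}.
General solution: u(n) = A·r₁^n + B·r₂^n.
From the initial conditions, A + B = 6 and r₁A + r₂B = -5.
Since r₁ - r₂ = √5: A = (-5 - (6)r₂)/√5 = 3 + 2 \sqrt{5}, and B = 6 - A = 3 - 2 \sqrt{5}.
So u(n) = \left(3 + 2 \sqrt{5}\right)\left(- \frac{5}{2} + \frac{\sqrt{5}}{2}\right)^n + \left(3 - 2 \sqrt{5}\right)\left(- \frac{5}{2} - \frac{\sqrt{5}}{2}\right)^n.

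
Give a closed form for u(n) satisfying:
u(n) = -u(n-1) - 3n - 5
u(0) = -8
First-order linear with linear forcing.
Homogeneous solution: u_h(n) = A·(-1)^n.
Try particular u_p(n) = pn + q. Substituting:
  pn + q = -(p(n-1) + q) - 3n - 5.
Matching the n-coefficient: p = -p - 3 ⇒ p = - \frac{3}{2}.
Matching constants: q = p - q - 5 ⇒ q = - \frac{13}{4}.
General: u(n) = A·(-1)^n - \frac{3 n}{2} - \frac{13}{4}.
Apply u(0) = -8: A - \frac{13}{4} = -8 ⇒ A = - \frac{19}{4}.
So u(n) = - \frac{19 \left(-1\right)^{n}}{4} - \frac{3 n}{2} - \frac{13}{4}.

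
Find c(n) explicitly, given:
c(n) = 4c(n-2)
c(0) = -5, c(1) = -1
Characteristic equation: x² - 4 = 0, which factors as (x - (2))(x - (-2)) = 0.
Roots r₁ = 2, r₂ = -2 (distinct).
General solution: c(n) = A·(2)^n + B·(-2)^n.
From c(0) = -5: A + B = -5.
From c(1) = -1: 2A - 2B = -1.
Solving: A = - \frac{11}{4}, B = - \frac{9}{4}.
So c(n) = - \frac{9 \left(-2\right)^{n}}{4} - \frac{11 \cdot 2^{n}}{4}.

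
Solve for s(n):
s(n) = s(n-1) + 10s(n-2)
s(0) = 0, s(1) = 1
Characteristic equation: x² - x - 10 = 0.
Discriminant Δ = (1)² + 4·(10) = 41.
Roots r₁,₂ = (1 ± √41)/2, so r₁ = \frac{1}{2} + \frac{\sqrt{41}}{2}, r₂ = \frac{1}{2} - \frac{\sqrt{41}}{2}.
General solution: s(n) = A·r₁^n + B·r₂^n.
From the initial conditions, A + B = 0 and r₁A + r₂B = 1.
Since r₁ - r₂ = √41: A = (1 - (0)r₂)/√41 = \frac{\sqrt{41}}{41}, and B = 0 - A = - \frac{\sqrt{41}}{41}.
So s(n) = \left(\frac{\sqrt{41}}{41}\right)\left(\frac{1}{2} + \frac{\sqrt{41}}{2}\right)^n + \left(- \frac{\sqrt{41}}{41}\right)\left(\frac{1}{2} - \frac{\sqrt{41}}{2}\right)^n.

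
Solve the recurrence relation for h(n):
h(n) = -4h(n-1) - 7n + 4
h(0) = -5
First-order linear with linear forcing.
Homogeneous solution: h_h(n) = A·(-4)^n.
Try particular h_p(n) = pn + q. Substituting:
  pn + q = -4(p(n-1) + q) - 7n + 4.
Matching the n-coefficient: p = -4p - 7 ⇒ p = - \frac{7}{5}.
Matching constants: q = 4p - 4q + 4 ⇒ q = - \frac{8}{25}.
General: h(n) = A·(-4)^n - \frac{7 n}{5} - \frac{8}{25}.
Apply h(0) = -5: A - \frac{8}{25} = -5 ⇒ A = - \frac{117}{25}.
So h(n) = - \frac{117 \left(-4\right)^{n}}{25} - \frac{7 n}{5} - \frac{8}{25}.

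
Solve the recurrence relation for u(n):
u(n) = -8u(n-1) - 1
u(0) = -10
First-order linear non-homogeneous.
Homogeneous solution: u_h(n) = A·(-8)^n.
Try constant particular solution u_p = K: K = -8K - 1 ⇒ K = - \frac{1}{9}.
General: u(n) = A·(-8)^n - \frac{1}{9}.
Apply u(0) = -10: A - \frac{1}{9} = -10 ⇒ A = - \frac{89}{9}.
So u(n) = - \frac{89 \left(-8\right)^{n}}{9} - \frac{1}{9}.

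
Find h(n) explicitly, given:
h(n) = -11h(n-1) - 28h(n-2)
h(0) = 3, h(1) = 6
Characteristic equation: x² + 11x + 28 = 0, which factors as (x - (-4))(x - (-7)) = 0.
Roots r₁ = -4, r₂ = -7 (distinct).
General solution: h(n) = A·(-4)^n + B·(-7)^n.
From h(0) = 3: A + B = 3.
From h(1) = 6: -4A - 7B = 6.
Solving: A = 9, B = -6.
So h(n) = 9 \left(-4\right)^{n} - 6 \left(-7\right)^{n}.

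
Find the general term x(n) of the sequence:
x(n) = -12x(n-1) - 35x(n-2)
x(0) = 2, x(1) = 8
Characteristic equation: x² + 12x + 35 = 0, which factors as (x - (-7))(x - (-5)) = 0.
Roots r₁ = -7, r₂ = -5 (distinct).
General solution: x(n) = A·(-7)^n + B·(-5)^n.
From x(0) = 2: A + B = 2.
From x(1) = 8: -7A - 5B = 8.
Solving: A = -9, B = 11.
So x(n) = 11 \left(-5\right)^{n} - 9 \left(-7\right)^{n}.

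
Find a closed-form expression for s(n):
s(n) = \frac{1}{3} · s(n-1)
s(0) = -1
Pure geometric recurrence with ratio \frac{1}{3}.
By induction s(n) = s(0) · (\frac{1}{3})^n = - 3^{- n}.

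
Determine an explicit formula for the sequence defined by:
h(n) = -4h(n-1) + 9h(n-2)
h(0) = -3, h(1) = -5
Characteristic equation: x² + 4x - 9 = 0.
Discriminant Δ = (-4)² + 4·(9) = 52.
Roots r₁,₂ = (-4 ± √52)/2, so r₁ = -2 + \sqrt{13}, r₂ = - \sqrt{13} - 2.
General solution: h(n) = A·r₁^n + B·r₂^n.
From the initial conditions, A + B = -3 and r₁A + r₂B = -5.
Since r₁ - r₂ = √52: A = (-5 - (-3)r₂)/√52 = - \frac{11 \sqrt{13}}{26} - \frac{3}{2}, and B = -3 - A = - \frac{3}{2} + \frac{11 \sqrt{13}}{26}.
So h(n) = \left(- \frac{11 \sqrt{13}}{26} - \frac{3}{2}\right)\left(-2 + \sqrt{13}\right)^n + \left(- \frac{3}{2} + \frac{11 \sqrt{13}}{26}\right)\left(- \sqrt{13} - 2\right)^n.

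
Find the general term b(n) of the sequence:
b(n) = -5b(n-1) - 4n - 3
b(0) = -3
First-order linear with linear forcing.
Homogeneous solution: b_h(n) = A·(-5)^n.
Try particular b_p(n) = pn + q. Substituting:
  pn + q = -5(p(n-1) + q) - 4n - 3.
Matching the n-coefficient: p = -5p - 4 ⇒ p = - \frac{2}{3}.
Matching constants: q = 5p - 5q - 3 ⇒ q = - \frac{19}{18}.
General: b(n) = A·(-5)^n - \frac{2 n}{3} - \frac{19}{18}.
Apply b(0) = -3: A - \frac{19}{18} = -3 ⇒ A = - \frac{35}{18}.
So b(n) = - \frac{35 \left(-5\right)^{n}}{18} - \frac{2 n}{3} - \frac{19}{18}.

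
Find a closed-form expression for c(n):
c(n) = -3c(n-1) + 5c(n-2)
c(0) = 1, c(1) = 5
Characteristic equation: x² + 3x - 5 = 0.
Discriminant Δ = (-3)² + 4·(5) = 29.
Roots r₁,₂ = (-3 ± √29)/2, so r₁ = - \frac{3}{2} + \frac{\sqrt{29}}{2}, r₂ = - \frac{\sqrt{29}}{2} - \frac{3}{2}.
General solution: c(n) = A·r₁^n + B·r₂^n.
From the initial conditions, A + B = 1 and r₁A + r₂B = 5.
Since r₁ - r₂ = √29: A = (5 - (1)r₂)/√29 = \frac{1}{2} + \frac{13 \sqrt{29}}{58}, and B = 1 - A = \frac{1}{2} - \frac{13 \sqrt{29}}{58}.
So c(n) = \left(\frac{1}{2} + \frac{13 \sqrt{29}}{58}\right)\left(- \frac{3}{2} + \frac{\sqrt{29}}{2}\right)^n + \left(\frac{1}{2} - \frac{13 \sqrt{29}}{58}\right)\left(- \frac{\sqrt{29}}{2} - \frac{3}{2}\right)^n.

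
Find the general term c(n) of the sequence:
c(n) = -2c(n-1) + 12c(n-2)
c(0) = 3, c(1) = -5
Characteristic equation: x² + 2x - 12 = 0.
Discriminant Δ = (-2)² + 4·(12) = 52.
Roots r₁,₂ = (-2 ± √52)/2, so r₁ = -1 + \sqrt{13}, r₂ = - \sqrt{13} - 1.
General solution: c(n) = A·r₁^n + B·r₂^n.
From the initial conditions, A + B = 3 and r₁A + r₂B = -5.
Since r₁ - r₂ = √52: A = (-5 - (3)r₂)/√52 = \frac{3}{2} - \frac{\sqrt{13}}{13}, and B = 3 - A = \frac{\sqrt{13}}{13} + \frac{3}{2}.
So c(n) = \left(\frac{3}{2} - \frac{\sqrt{13}}{13}\right)\left(-1 + \sqrt{13}\right)^n + \left(\frac{\sqrt{13}}{13} + \frac{3}{2}\right)\left(- \sqrt{13} - 1\right)^n.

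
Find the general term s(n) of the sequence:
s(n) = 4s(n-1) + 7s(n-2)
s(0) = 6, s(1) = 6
Characteristic equation: x² - 4x - 7 = 0.
Discriminant Δ = (4)² + 4·(7) = 44.
Roots r₁,₂ = (4 ± √44)/2, so r₁ = 2 + \sqrt{11}, r₂ = 2 - \sqrt{11}.
General solution: s(n) = A·r₁^n + B·r₂^n.
From the initial conditions, A + B = 6 and r₁A + r₂B = 6.
Since r₁ - r₂ = √44: A = (6 - (6)r₂)/√44 = 3 - \frac{3 \sqrt{11}}{11}, and B = 6 - A = \frac{3 \sqrt{11}}{11} + 3.
So s(n) = \left(3 - \frac{3 \sqrt{11}}{11}\right)\left(2 + \sqrt{11}\right)^n + \left(\frac{3 \sqrt{11}}{11} + 3\right)\left(2 - \sqrt{11}\right)^n.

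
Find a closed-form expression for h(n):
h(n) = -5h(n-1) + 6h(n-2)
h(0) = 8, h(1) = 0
Characteristic equation: x² + 5x - 6 = 0, which factors as (x - (-6))(x - (1)) = 0.
Roots r₁ = -6, r₂ = 1 (distinct).
General solution: h(n) = A·(-6)^n + B·(1)^n.
From h(0) = 8: A + B = 8.
From h(1) = 0: -6A + B = 0.
Solving: A = \frac{8}{7}, B = \frac{48}{7}.
So h(n) = \frac{8 \left(-6\right)^{n}}{7} + \frac{48}{7}.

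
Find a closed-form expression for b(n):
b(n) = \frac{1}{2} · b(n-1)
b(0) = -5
Pure geometric recurrence with ratio \frac{1}{2}.
By induction b(n) = b(0) · (\frac{1}{2})^n = - 5 \cdot 2^{- n}.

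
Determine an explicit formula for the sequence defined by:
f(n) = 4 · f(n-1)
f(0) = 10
Pure geometric recurrence with ratio 4.
By induction f(n) = f(0) · (4)^n = 10 \cdot 4^{n}.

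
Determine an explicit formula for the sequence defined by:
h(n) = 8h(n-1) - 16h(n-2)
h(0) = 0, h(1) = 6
Characteristic equation: x² - 8x + 16 = 0, which is (x - (4))².
Repeated root r = 4.
General solution: h(n) = (A + Bn)·(4)^n.
From h(0) = 0: A = 0.
From h(1) = 6: (A + B)·(4) = 6 ⇒ B = \frac{3}{2}.
So h(n) = \left(\frac{3 n}{2}\right) \cdot (4)^n.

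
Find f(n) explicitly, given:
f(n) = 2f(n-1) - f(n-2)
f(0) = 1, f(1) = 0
Characteristic equation: x² - 2x + 1 = 0, which is (x - (1))².
Repeated root r = 1.
General solution: f(n) = (A + Bn)·(1)^n.
From f(0) = 1: A = 1.
From f(1) = 0: (A + B)·(1) = 0 ⇒ B = -1.
So f(n) = \left(1 - n\right) \cdot (1)^n.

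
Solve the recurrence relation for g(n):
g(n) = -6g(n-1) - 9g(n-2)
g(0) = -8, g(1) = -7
Characteristic equation: x² + 6x + 9 = 0, which is (x - (-3))².
Repeated root r = -3.
General solution: g(n) = (A + Bn)·(-3)^n.
From g(0) = -8: A = -8.
From g(1) = -7: (A + B)·(-3) = -7 ⇒ B = \frac{31}{3}.
So g(n) = \left(\frac{31 n}{3} - 8\right) \cdot (-3)^n.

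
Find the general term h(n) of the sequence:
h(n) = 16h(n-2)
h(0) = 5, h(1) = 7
Characteristic equation: x² - 16 = 0, which factors as (x - (4))(x - (-4)) = 0.
Roots r₁ = 4, r₂ = -4 (distinct).
General solution: h(n) = A·(4)^n + B·(-4)^n.
From h(0) = 5: A + B = 5.
From h(1) = 7: 4A - 4B = 7.
Solving: A = \frac{27}{8}, B = \frac{13}{8}.
So h(n) = \frac{13 \left(-4\right)^{n}}{8} + \frac{27 \cdot 4^{n}}{8}.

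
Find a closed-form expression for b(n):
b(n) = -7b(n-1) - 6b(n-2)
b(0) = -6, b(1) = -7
Characteristic equation: x² + 7x + 6 = 0, which factors as (x - (-6))(x - (-1)) = 0.
Roots r₁ = -6, r₂ = -1 (distinct).
General solution: b(n) = A·(-6)^n + B·(-1)^n.
From b(0) = -6: A + B = -6.
From b(1) = -7: -6A - B = -7.
Solving: A = \frac{13}{5}, B = - \frac{43}{5}.
So b(n) = - \frac{43 \left(-1\right)^{n}}{5} + \frac{13 \left(-6\right)^{n}}{5}.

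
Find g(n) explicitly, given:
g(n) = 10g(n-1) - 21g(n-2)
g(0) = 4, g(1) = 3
Characteristic equation: x² - 10x + 21 = 0, which factors as (x - (7))(x - (3)) = 0.
Roots r₁ = 7, r₂ = 3 (distinct).
General solution: g(n) = A·(7)^n + B·(3)^n.
From g(0) = 4: A + B = 4.
From g(1) = 3: 7A + 3B = 3.
Solving: A = - \frac{9}{4}, B = \frac{25}{4}.
So g(n) = \frac{25 \cdot 3^{n}}{4} - \frac{9 \cdot 7^{n}}{4}.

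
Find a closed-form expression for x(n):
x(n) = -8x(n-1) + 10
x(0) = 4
First-order linear non-homogeneous.
Homogeneous solution: x_h(n) = A·(-8)^n.
Try constant particular solution x_p = K: K = -8K + 10 ⇒ K = \frac{10}{9}.
General: x(n) = A·(-8)^n + \frac{10}{9}.
Apply x(0) = 4: A + \frac{10}{9} = 4 ⇒ A = \frac{26}{9}.
So x(n) = \frac{26 \left(-8\right)^{n}}{9} + \frac{10}{9}.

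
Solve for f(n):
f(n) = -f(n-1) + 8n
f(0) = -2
First-order linear with linear forcing.
Homogeneous solution: f_h(n) = A·(-1)^n.
Try particular f_p(n) = pn + q. Substituting:
  pn + q = -(p(n-1) + q) + 8n.
Matching the n-coefficient: p = -p + 8 ⇒ p = 4.
Matching constants: q = p - q ⇒ q = 2.
General: f(n) = A·(-1)^n + 4 n + 2.
Apply f(0) = -2: A + 2 = -2 ⇒ A = -4.
So f(n) = - 4 \left(-1\right)^{n} + 4 n + 2.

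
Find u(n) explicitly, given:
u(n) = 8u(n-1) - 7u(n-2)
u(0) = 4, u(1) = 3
Characteristic equation: x² - 8x + 7 = 0, which factors as (x - (7))(x - (1)) = 0.
Roots r₁ = 7, r₂ = 1 (distinct).
General solution: u(n) = A·(7)^n + B·(1)^n.
From u(0) = 4: A + B = 4.
From u(1) = 3: 7A + B = 3.
Solving: A = - \frac{1}{6}, B = \frac{25}{6}.
So u(n) = \frac{25}{6} - \frac{7^{n}}{6}.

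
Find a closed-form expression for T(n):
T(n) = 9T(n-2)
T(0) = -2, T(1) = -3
Characteristic equation: x² - 9 = 0, which factors as (x - (-3))(x - (3)) = 0.
Roots r₁ = -3, r₂ = 3 (distinct).
General solution: T(n) = A·(-3)^n + B·(3)^n.
From T(0) = -2: A + B = -2.
From T(1) = -3: -3A + 3B = -3.
Solving: A = - \frac{1}{2}, B = - \frac{3}{2}.
So T(n) = - \frac{\left(-3\right)^{n}}{2} - \frac{3 \cdot 3^{n}}{2}.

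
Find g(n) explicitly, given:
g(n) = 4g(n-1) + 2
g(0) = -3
First-order linear non-homogeneous.
Homogeneous solution: g_h(n) = A·(4)^n.
Try constant particular solution g_p = K: K = 4K + 2 ⇒ K = - \frac{2}{3}.
General: g(n) = A·(4)^n - \frac{2}{3}.
Apply g(0) = -3: A - \frac{2}{3} = -3 ⇒ A = - \frac{7}{3}.
So g(n) = - \frac{7 \cdot 4^{n}}{3} - \frac{2}{3}.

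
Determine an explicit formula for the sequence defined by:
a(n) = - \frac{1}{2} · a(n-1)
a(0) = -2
Pure geometric recurrence with ratio - \frac{1}{2}.
By induction a(n) = a(0) · (- \frac{1}{2})^n = - 2 \left(- \frac{1}{2}\right)^{n}.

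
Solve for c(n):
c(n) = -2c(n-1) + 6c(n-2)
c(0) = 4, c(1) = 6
Characteristic equation: x² + 2x - 6 = 0.
Discriminant Δ = (-2)² + 4·(6) = 28.
Roots r₁,₂ = (-2 ± √28)/2, so r₁ = -1 + \sqrt{7}, r₂ = - \sqrt{7} - 1.
General solution: c(n) = A·r₁^n + B·r₂^n.
From the initial conditions, A + B = 4 and r₁A + r₂B = 6.
Since r₁ - r₂ = √28: A = (6 - (4)r₂)/√28 = \frac{5 \sqrt{7}}{7} + 2, and B = 4 - A = 2 - \frac{5 \sqrt{7}}{7}.
So c(n) = \left(\frac{5 \sqrt{7}}{7} + 2\right)\left(-1 + \sqrt{7}\right)^n + \left(2 - \frac{5 \sqrt{7}}{7}\right)\left(- \sqrt{7} - 1\right)^n.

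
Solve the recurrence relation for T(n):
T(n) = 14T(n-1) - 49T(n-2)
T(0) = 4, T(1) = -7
Characteristic equation: x² - 14x + 49 = 0, which is (x - (7))².
Repeated root r = 7.
General solution: T(n) = (A + Bn)·(7)^n.
From T(0) = 4: A = 4.
From T(1) = -7: (A + B)·(7) = -7 ⇒ B = -5.
So T(n) = \left(4 - 5 n\right) \cdot (7)^n.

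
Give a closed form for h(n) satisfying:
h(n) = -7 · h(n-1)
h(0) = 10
Pure geometric recurrence with ratio -7.
By induction h(n) = h(0) · (-7)^n = 10 \left(-7\right)^{n}.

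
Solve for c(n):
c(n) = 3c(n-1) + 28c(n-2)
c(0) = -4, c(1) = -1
Characteristic equation: x² - 3x - 28 = 0, which factors as (x - (-4))(x - (7)) = 0.
Roots r₁ = -4, r₂ = 7 (distinct).
General solution: c(n) = A·(-4)^n + B·(7)^n.
From c(0) = -4: A + B = -4.
From c(1) = -1: -4A + 7B = -1.
Solving: A = - \frac{27}{11}, B = - \frac{17}{11}.
So c(n) = - \frac{27 \left(-4\right)^{n}}{11} - \frac{17 \cdot 7^{n}}{11}.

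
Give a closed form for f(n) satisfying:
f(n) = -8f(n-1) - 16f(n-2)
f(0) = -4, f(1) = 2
Characteristic equation: x² + 8x + 16 = 0, which is (x - (-4))².
Repeated root r = -4.
General solution: f(n) = (A + Bn)·(-4)^n.
From f(0) = -4: A = -4.
From f(1) = 2: (A + B)·(-4) = 2 ⇒ B = \frac{7}{2}.
So f(n) = \left(\frac{7 n}{2} - 4\right) \cdot (-4)^n.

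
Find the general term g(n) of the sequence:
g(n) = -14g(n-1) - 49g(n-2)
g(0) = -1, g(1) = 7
Characteristic equation: x² + 14x + 49 = 0, which is (x - (-7))².
Repeated root r = -7.
General solution: g(n) = (A + Bn)·(-7)^n.
From g(0) = -1: A = -1.
From g(1) = 7: (A + B)·(-7) = 7 ⇒ B = 0.
So g(n) = \left(-1\right) \cdot (-7)^n.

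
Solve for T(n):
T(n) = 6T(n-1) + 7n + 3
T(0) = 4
First-order linear with linear forcing.
Homogeneous solution: T_h(n) = A·(6)^n.
Try particular T_p(n) = pn + q. Substituting:
  pn + q = 6(p(n-1) + q) + 7n + 3.
Matching the n-coefficient: p = 6p + 7 ⇒ p = - \frac{7}{5}.
Matching constants: q = -6p + 6q + 3 ⇒ q = - \frac{57}{25}.
General: T(n) = A·(6)^n - \frac{7 n}{5} - \frac{57}{25}.
Apply T(0) = 4: A - \frac{57}{25} = 4 ⇒ A = \frac{157}{25}.
So T(n) = \frac{157 \cdot 6^{n}}{25} - \frac{7 n}{5} - \frac{57}{25}.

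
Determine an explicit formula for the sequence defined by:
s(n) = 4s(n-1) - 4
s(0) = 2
First-order linear non-homogeneous.
Homogeneous solution: s_h(n) = A·(4)^n.
Try constant particular solution s_p = K: K = 4K - 4 ⇒ K = \frac{4}{3}.
General: s(n) = A·(4)^n + \frac{4}{3}.
Apply s(0) = 2: A + \frac{4}{3} = 2 ⇒ A = \frac{2}{3}.
So s(n) = \frac{2 \cdot 4^{n}}{3} + \frac{4}{3}.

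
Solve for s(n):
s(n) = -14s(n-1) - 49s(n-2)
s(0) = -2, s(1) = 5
Characteristic equation: x² + 14x + 49 = 0, which is (x - (-7))².
Repeated root r = -7.
General solution: s(n) = (A + Bn)·(-7)^n.
From s(0) = -2: A = -2.
From s(1) = 5: (A + B)·(-7) = 5 ⇒ B = \frac{9}{7}.
So s(n) = \left(\frac{9 n}{7} - 2\right) \cdot (-7)^n.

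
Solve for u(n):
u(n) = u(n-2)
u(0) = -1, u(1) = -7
Characteristic equation: x² - 1 = 0, which factors as (x - (1))(x - (-1)) = 0.
Roots r₁ = 1, r₂ = -1 (distinct).
General solution: u(n) = A·(1)^n + B·(-1)^n.
From u(0) = -1: A + B = -1.
From u(1) = -7: A - B = -7.
Solving: A = -4, B = 3.
So u(n) = 3 \left(-1\right)^{n} - 4.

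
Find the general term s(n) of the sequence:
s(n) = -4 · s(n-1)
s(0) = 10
Pure geometric recurrence with ratio -4.
By induction s(n) = s(0) · (-4)^n = 10 \left(-4\right)^{n}.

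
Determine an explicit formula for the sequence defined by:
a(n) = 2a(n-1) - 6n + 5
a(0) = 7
First-order linear with linear forcing.
Homogeneous solution: a_h(n) = A·(2)^n.
Try particular a_p(n) = pn + q. Substituting:
  pn + q = 2(p(n-1) + q) - 6n + 5.
Matching the n-coefficient: p = 2p - 6 ⇒ p = 6.
Matching constants: q = -2p + 2q + 5 ⇒ q = 7.
General: a(n) = A·(2)^n + 6 n + 7.
Apply a(0) = 7: A + 7 = 7 ⇒ A = 0.
So a(n) = 6 n + 7.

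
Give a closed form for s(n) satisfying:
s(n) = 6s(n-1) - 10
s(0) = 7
First-order linear non-homogeneous.
Homogeneous solution: s_h(n) = A·(6)^n.
Try constant particular solution s_p = K: K = 6K - 10 ⇒ K = 2.
General: s(n) = A·(6)^n + 2.
Apply s(0) = 7: A + 2 = 7 ⇒ A = 5.
So s(n) = 5 \cdot 6^{n} + 2.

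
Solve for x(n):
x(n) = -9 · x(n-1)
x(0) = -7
Pure geometric recurrence with ratio -9.
By induction x(n) = x(0) · (-9)^n = - 7 \left(-9\right)^{n}.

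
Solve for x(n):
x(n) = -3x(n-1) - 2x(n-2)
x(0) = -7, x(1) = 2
Characteristic equation: x² + 3x + 2 = 0, which factors as (x - (-1))(x - (-2)) = 0.
Roots r₁ = -1, r₂ = -2 (distinct).
General solution: x(n) = A·(-1)^n + B·(-2)^n.
From x(0) = -7: A + B = -7.
From x(1) = 2: -A - 2B = 2.
Solving: A = -12, B = 5.
So x(n) = - 12 \left(-1\right)^{n} + 5 \left(-2\right)^{n}.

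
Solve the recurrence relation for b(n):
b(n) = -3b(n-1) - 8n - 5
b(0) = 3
First-order linear with linear forcing.
Homogeneous solution: b_h(n) = A·(-3)^n.
Try particular b_p(n) = pn + q. Substituting:
  pn + q = -3(p(n-1) + q) - 8n - 5.
Matching the n-coefficient: p = -3p - 8 ⇒ p = -2.
Matching constants: q = 3p - 3q - 5 ⇒ q = - \frac{11}{4}.
General: b(n) = A·(-3)^n - 2 n - \frac{11}{4}.
Apply b(0) = 3: A - \frac{11}{4} = 3 ⇒ A = \frac{23}{4}.
So b(n) = \frac{23 \left(-3\right)^{n}}{4} - 2 n - \frac{11}{4}.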